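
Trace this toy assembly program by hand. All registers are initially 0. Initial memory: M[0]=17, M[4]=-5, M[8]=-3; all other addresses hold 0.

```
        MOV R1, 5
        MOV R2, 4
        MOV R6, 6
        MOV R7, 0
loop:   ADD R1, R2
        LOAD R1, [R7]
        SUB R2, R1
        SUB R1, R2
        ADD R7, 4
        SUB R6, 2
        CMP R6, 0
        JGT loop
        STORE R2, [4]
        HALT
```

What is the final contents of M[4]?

-5

after MOV R1, 5: R1=5
after MOV R2, 4: R2=4
after MOV R6, 6: R6=6
after MOV R7, 0: R7=0
after ADD R1, R2: R1=5+4=9
after LOAD R1, [R7]: R1=M[0]=17
after SUB R2, R1: R2=4-17=-13
after SUB R1, R2: R1=17-(-13)=30
after ADD R7, 4: R7=0+4=4
after SUB R6, 2: R6=6-2=4
CMP R6, 0  (cmp 4,0)
JGT loop: taken
after ADD R1, R2: R1=30+(-13)=17
after LOAD R1, [R7]: R1=M[4]=-5
after SUB R2, R1: R2=(-13)-(-5)=-8
after SUB R1, R2: R1=(-5)-(-8)=3
after ADD R7, 4: R7=4+4=8
after SUB R6, 2: R6=4-2=2
CMP R6, 0  (cmp 2,0)
JGT loop: taken
after ADD R1, R2: R1=3+(-8)=-5
after LOAD R1, [R7]: R1=M[8]=-3
after SUB R2, R1: R2=(-8)-(-3)=-5
after SUB R1, R2: R1=(-3)-(-5)=2
after ADD R7, 4: R7=8+4=12
after SUB R6, 2: R6=2-2=0
CMP R6, 0  (cmp 0,0)
JGT loop: not taken
STORE R2, [4] → M[4]=-5
halt.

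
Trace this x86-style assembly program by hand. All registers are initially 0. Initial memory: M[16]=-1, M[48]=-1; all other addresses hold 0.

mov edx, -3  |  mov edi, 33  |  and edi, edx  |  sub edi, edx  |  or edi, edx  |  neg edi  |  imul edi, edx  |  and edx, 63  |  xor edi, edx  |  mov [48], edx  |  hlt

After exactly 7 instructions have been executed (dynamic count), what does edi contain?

mov edx, -3 → edx=-3
mov edi, 33 → edi=33
and edi, edx → edi=33&(-3)=33
sub edi, edx → edi=33-(-3)=36
or edi, edx → edi=36|(-3)=-3
neg edi → edi=-(-3)=3
imul edi, edx → edi=3*(-3)=-9
After step 7: edi = -9.

-9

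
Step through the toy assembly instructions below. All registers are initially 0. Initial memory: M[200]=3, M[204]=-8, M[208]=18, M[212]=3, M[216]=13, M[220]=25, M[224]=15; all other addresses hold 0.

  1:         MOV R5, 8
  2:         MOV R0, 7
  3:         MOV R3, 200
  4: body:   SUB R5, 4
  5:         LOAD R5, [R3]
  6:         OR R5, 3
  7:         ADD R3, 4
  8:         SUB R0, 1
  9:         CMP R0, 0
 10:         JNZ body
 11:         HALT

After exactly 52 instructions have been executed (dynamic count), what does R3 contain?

228

R5=8
R0=7
R3=200
R5=8-4=4
R5=M[200]=3
R5=3|3=3
R3=200+4=204
R0=7-1=6
CMP R0, 0  (cmp 6,0)
JNZ body: taken
R5=3-4=-1
R5=M[204]=-8
R5=(-8)|3=-5
R3=204+4=208
R0=6-1=5
CMP R0, 0  (cmp 5,0)
JNZ body: taken
R5=(-5)-4=-9
R5=M[208]=18
R5=18|3=19
R3=208+4=212
R0=5-1=4
CMP R0, 0  (cmp 4,0)
JNZ body: taken
R5=19-4=15
R5=M[212]=3
R5=3|3=3
R3=212+4=216
R0=4-1=3
CMP R0, 0  (cmp 3,0)
JNZ body: taken
R5=3-4=-1
R5=M[216]=13
R5=13|3=15
R3=216+4=220
R0=3-1=2
CMP R0, 0  (cmp 2,0)
JNZ body: taken
R5=15-4=11
R5=M[220]=25
R5=25|3=27
R3=220+4=224
R0=2-1=1
CMP R0, 0  (cmp 1,0)
JNZ body: taken
R5=27-4=23
R5=M[224]=15
R5=15|3=15
R3=224+4=228
R0=1-1=0
CMP R0, 0  (cmp 0,0)
JNZ body: not taken
After step 52: R3 = 228.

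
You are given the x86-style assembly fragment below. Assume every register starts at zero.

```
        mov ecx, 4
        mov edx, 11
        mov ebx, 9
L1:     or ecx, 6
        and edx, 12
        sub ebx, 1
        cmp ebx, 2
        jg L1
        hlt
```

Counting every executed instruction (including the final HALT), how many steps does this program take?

39

after mov ecx, 4: ecx=4
after mov edx, 11: edx=11
after mov ebx, 9: ebx=9
after or ecx, 6: ecx=4|6=6
after and edx, 12: edx=11&12=8
after sub ebx, 1: ebx=9-1=8
cmp ebx, 2  (cmp 8,2)
jg L1: taken
after or ecx, 6: ecx=6|6=6
after and edx, 12: edx=8&12=8
after sub ebx, 1: ebx=8-1=7
cmp ebx, 2  (cmp 7,2)
jg L1: taken
after or ecx, 6: ecx=6|6=6
after and edx, 12: edx=8&12=8
after sub ebx, 1: ebx=7-1=6
cmp ebx, 2  (cmp 6,2)
jg L1: taken
after or ecx, 6: ecx=6|6=6
after and edx, 12: edx=8&12=8
after sub ebx, 1: ebx=6-1=5
cmp ebx, 2  (cmp 5,2)
jg L1: taken
after or ecx, 6: ecx=6|6=6
after and edx, 12: edx=8&12=8
after sub ebx, 1: ebx=5-1=4
cmp ebx, 2  (cmp 4,2)
jg L1: taken
after or ecx, 6: ecx=6|6=6
after and edx, 12: edx=8&12=8
after sub ebx, 1: ebx=4-1=3
cmp ebx, 2  (cmp 3,2)
jg L1: taken
after or ecx, 6: ecx=6|6=6
after and edx, 12: edx=8&12=8
after sub ebx, 1: ebx=3-1=2
cmp ebx, 2  (cmp 2,2)
jg L1: not taken
halt.
Total executed instructions: 39.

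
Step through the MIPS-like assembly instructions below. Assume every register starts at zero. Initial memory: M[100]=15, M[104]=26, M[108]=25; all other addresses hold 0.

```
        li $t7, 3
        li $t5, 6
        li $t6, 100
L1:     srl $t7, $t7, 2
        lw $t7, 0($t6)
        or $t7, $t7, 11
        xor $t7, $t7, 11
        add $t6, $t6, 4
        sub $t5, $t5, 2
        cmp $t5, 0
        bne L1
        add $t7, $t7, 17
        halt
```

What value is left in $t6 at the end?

112

$t7=3
$t5=6
$t6=100
$t7=3>>2=0
$t7=M[100]=15
$t7=15|11=15
$t7=15^11=4
$t6=100+4=104
$t5=6-2=4
cmp $t5, 0  (cmp 4,0)
bne L1: taken
$t7=4>>2=1
$t7=M[104]=26
$t7=26|11=27
$t7=27^11=16
$t6=104+4=108
$t5=4-2=2
cmp $t5, 0  (cmp 2,0)
bne L1: taken
$t7=16>>2=4
$t7=M[108]=25
$t7=25|11=27
$t7=27^11=16
$t6=108+4=112
$t5=2-2=0
cmp $t5, 0  (cmp 0,0)
bne L1: not taken
$t7=16+17=33
halt.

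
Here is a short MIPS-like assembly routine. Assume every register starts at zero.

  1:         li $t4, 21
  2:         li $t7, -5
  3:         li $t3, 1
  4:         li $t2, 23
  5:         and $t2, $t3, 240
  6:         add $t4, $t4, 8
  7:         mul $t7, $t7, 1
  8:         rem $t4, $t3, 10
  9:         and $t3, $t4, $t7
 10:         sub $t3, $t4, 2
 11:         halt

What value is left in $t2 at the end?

0

after li $t4, 21: $t4=21
after li $t7, -5: $t7=-5
after li $t3, 1: $t3=1
after li $t2, 23: $t2=23
after and $t2, $t3, 240: $t2=1&240=0
after add $t4, $t4, 8: $t4=21+8=29
after mul $t7, $t7, 1: $t7=(-5)*1=-5
after rem $t4, $t3, 10: $t4=1%10=1
after and $t3, $t4, $t7: $t3=1&(-5)=1
after sub $t3, $t4, 2: $t3=1-2=-1
halt.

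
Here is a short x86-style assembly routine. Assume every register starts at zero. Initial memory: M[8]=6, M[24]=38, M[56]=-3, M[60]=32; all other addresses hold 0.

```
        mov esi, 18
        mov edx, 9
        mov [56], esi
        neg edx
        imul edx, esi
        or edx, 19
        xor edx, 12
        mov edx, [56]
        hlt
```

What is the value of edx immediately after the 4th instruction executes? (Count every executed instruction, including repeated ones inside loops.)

esi=18
edx=9
mov [56], esi → M[56]=18
edx=-(9)=-9
After step 4: edx = -9.

-9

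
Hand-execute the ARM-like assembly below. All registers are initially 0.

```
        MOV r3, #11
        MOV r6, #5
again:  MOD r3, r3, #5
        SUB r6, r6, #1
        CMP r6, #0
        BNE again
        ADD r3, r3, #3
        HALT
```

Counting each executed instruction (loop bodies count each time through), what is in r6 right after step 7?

r3=11
r6=5
r3=11%5=1
r6=5-1=4
CMP r6, #0  (cmp 4,0)
BNE again: taken
r3=1%5=1
After step 7: r6 = 4.

4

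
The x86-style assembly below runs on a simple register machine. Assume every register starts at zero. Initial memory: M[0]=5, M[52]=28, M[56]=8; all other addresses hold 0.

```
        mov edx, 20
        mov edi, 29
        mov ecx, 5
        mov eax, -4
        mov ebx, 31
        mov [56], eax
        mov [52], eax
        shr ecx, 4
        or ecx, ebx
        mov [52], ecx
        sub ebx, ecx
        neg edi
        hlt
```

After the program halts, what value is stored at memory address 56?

-4

after mov edx, 20: edx=20
after mov edi, 29: edi=29
after mov ecx, 5: ecx=5
after mov eax, -4: eax=-4
after mov ebx, 31: ebx=31
mov [56], eax → M[56]=-4
mov [52], eax → M[52]=-4
after shr ecx, 4: ecx=5>>4=0
after or ecx, ebx: ecx=0|31=31
mov [52], ecx → M[52]=31
after sub ebx, ecx: ebx=31-31=0
after neg edi: edi=-(29)=-29
halt.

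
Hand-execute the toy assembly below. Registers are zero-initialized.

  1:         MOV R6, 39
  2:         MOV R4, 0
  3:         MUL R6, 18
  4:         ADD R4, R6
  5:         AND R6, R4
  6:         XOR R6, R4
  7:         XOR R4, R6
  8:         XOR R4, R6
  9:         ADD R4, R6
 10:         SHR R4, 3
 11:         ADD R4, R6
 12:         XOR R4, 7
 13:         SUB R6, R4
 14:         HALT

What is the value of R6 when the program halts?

after MOV R6, 39: R6=39
after MOV R4, 0: R4=0
after MUL R6, 18: R6=39*18=702
after ADD R4, R6: R4=0+702=702
after AND R6, R4: R6=702&702=702
after XOR R6, R4: R6=702^702=0
after XOR R4, R6: R4=702^0=702
after XOR R4, R6: R4=702^0=702
after ADD R4, R6: R4=702+0=702
after SHR R4, 3: R4=702>>3=87
after ADD R4, R6: R4=87+0=87
after XOR R4, 7: R4=87^7=80
after SUB R6, R4: R6=0-80=-80
halt.

-80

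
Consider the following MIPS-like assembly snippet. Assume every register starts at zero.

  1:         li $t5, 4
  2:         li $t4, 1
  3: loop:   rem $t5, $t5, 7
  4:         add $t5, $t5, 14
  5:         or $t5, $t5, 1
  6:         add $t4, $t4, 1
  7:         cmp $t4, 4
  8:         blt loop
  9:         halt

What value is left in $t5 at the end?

19

li $t5, 4 → $t5=4
li $t4, 1 → $t4=1
rem $t5, $t5, 7 → $t5=4%7=4
add $t5, $t5, 14 → $t5=4+14=18
or $t5, $t5, 1 → $t5=18|1=19
add $t4, $t4, 1 → $t4=1+1=2
cmp $t4, 4  (cmp 2,4)
blt loop: taken
rem $t5, $t5, 7 → $t5=19%7=5
add $t5, $t5, 14 → $t5=5+14=19
or $t5, $t5, 1 → $t5=19|1=19
add $t4, $t4, 1 → $t4=2+1=3
cmp $t4, 4  (cmp 3,4)
blt loop: taken
rem $t5, $t5, 7 → $t5=19%7=5
add $t5, $t5, 14 → $t5=5+14=19
or $t5, $t5, 1 → $t5=19|1=19
add $t4, $t4, 1 → $t4=3+1=4
cmp $t4, 4  (cmp 4,4)
blt loop: not taken
halt.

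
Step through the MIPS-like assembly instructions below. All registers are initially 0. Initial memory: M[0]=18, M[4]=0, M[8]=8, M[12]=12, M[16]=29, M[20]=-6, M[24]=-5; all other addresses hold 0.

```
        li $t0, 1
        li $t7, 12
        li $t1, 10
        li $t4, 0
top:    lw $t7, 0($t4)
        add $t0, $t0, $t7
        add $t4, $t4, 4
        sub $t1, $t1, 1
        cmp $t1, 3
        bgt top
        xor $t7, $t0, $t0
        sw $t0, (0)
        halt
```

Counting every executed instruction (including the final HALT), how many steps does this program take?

after li $t0, 1: $t0=1
after li $t7, 12: $t7=12
after li $t1, 10: $t1=10
after li $t4, 0: $t4=0
after lw $t7, 0($t4): $t7=M[0]=18
after add $t0, $t0, $t7: $t0=1+18=19
after add $t4, $t4, 4: $t4=0+4=4
after sub $t1, $t1, 1: $t1=10-1=9
cmp $t1, 3  (cmp 9,3)
bgt top: taken
after lw $t7, 0($t4): $t7=M[4]=0
after add $t0, $t0, $t7: $t0=19+0=19
after add $t4, $t4, 4: $t4=4+4=8
after sub $t1, $t1, 1: $t1=9-1=8
cmp $t1, 3  (cmp 8,3)
bgt top: taken
after lw $t7, 0($t4): $t7=M[8]=8
after add $t0, $t0, $t7: $t0=19+8=27
after add $t4, $t4, 4: $t4=8+4=12
after sub $t1, $t1, 1: $t1=8-1=7
cmp $t1, 3  (cmp 7,3)
bgt top: taken
after lw $t7, 0($t4): $t7=M[12]=12
after add $t0, $t0, $t7: $t0=27+12=39
after add $t4, $t4, 4: $t4=12+4=16
after sub $t1, $t1, 1: $t1=7-1=6
cmp $t1, 3  (cmp 6,3)
bgt top: taken
after lw $t7, 0($t4): $t7=M[16]=29
after add $t0, $t0, $t7: $t0=39+29=68
after add $t4, $t4, 4: $t4=16+4=20
after sub $t1, $t1, 1: $t1=6-1=5
cmp $t1, 3  (cmp 5,3)
bgt top: taken
after lw $t7, 0($t4): $t7=M[20]=-6
after add $t0, $t0, $t7: $t0=68+(-6)=62
after add $t4, $t4, 4: $t4=20+4=24
after sub $t1, $t1, 1: $t1=5-1=4
cmp $t1, 3  (cmp 4,3)
bgt top: taken
after lw $t7, 0($t4): $t7=M[24]=-5
after add $t0, $t0, $t7: $t0=62+(-5)=57
after add $t4, $t4, 4: $t4=24+4=28
after sub $t1, $t1, 1: $t1=4-1=3
cmp $t1, 3  (cmp 3,3)
bgt top: not taken
after xor $t7, $t0, $t0: $t7=57^57=0
sw $t0, (0) → M[0]=57
halt.
Total executed instructions: 49.

49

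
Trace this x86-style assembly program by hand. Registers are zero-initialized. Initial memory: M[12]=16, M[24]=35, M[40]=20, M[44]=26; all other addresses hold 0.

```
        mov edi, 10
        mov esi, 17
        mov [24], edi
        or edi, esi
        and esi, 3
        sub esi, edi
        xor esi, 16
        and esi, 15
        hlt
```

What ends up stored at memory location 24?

mov edi, 10 → edi=10
mov esi, 17 → esi=17
mov [24], edi → M[24]=10
or edi, esi → edi=10|17=27
and esi, 3 → esi=17&3=1
sub esi, edi → esi=1-27=-26
xor esi, 16 → esi=(-26)^16=-10
and esi, 15 → esi=(-10)&15=6
halt.

10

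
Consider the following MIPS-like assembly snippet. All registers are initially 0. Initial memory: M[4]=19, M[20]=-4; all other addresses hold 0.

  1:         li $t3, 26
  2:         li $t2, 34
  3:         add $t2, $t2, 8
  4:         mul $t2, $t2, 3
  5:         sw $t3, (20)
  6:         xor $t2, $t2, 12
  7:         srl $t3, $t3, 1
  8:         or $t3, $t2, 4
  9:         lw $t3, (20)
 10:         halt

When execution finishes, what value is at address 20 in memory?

li $t3, 26 → $t3=26
li $t2, 34 → $t2=34
add $t2, $t2, 8 → $t2=34+8=42
mul $t2, $t2, 3 → $t2=42*3=126
sw $t3, (20) → M[20]=26
xor $t2, $t2, 12 → $t2=126^12=114
srl $t3, $t3, 1 → $t3=26>>1=13
or $t3, $t2, 4 → $t3=114|4=118
lw $t3, (20) → $t3=M[20]=26
halt.

26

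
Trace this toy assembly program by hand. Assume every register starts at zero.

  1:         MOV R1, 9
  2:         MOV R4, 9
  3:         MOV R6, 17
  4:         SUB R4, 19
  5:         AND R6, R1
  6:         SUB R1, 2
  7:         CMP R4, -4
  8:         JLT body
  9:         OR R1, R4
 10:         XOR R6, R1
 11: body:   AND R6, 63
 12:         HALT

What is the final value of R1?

7

MOV R1, 9 → R1=9
MOV R4, 9 → R4=9
MOV R6, 17 → R6=17
SUB R4, 19 → R4=9-19=-10
AND R6, R1 → R6=17&9=1
SUB R1, 2 → R1=9-2=7
CMP R4, -4  (cmp -10,-4)
JLT body: taken
AND R6, 63 → R6=1&63=1
halt.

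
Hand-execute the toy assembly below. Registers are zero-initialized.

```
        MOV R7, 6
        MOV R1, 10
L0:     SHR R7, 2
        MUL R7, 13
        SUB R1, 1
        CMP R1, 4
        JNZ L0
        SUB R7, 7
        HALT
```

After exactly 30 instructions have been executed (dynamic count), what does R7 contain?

MOV R7, 6 → R7=6
MOV R1, 10 → R1=10
SHR R7, 2 → R7=6>>2=1
MUL R7, 13 → R7=1*13=13
SUB R1, 1 → R1=10-1=9
CMP R1, 4  (cmp 9,4)
JNZ L0: taken
SHR R7, 2 → R7=13>>2=3
MUL R7, 13 → R7=3*13=39
SUB R1, 1 → R1=9-1=8
CMP R1, 4  (cmp 8,4)
JNZ L0: taken
SHR R7, 2 → R7=39>>2=9
MUL R7, 13 → R7=9*13=117
SUB R1, 1 → R1=8-1=7
CMP R1, 4  (cmp 7,4)
JNZ L0: taken
SHR R7, 2 → R7=117>>2=29
MUL R7, 13 → R7=29*13=377
SUB R1, 1 → R1=7-1=6
CMP R1, 4  (cmp 6,4)
JNZ L0: taken
SHR R7, 2 → R7=377>>2=94
MUL R7, 13 → R7=94*13=1222
SUB R1, 1 → R1=6-1=5
CMP R1, 4  (cmp 5,4)
JNZ L0: taken
SHR R7, 2 → R7=1222>>2=305
MUL R7, 13 → R7=305*13=3965
SUB R1, 1 → R1=5-1=4
After step 30: R7 = 3965.

3965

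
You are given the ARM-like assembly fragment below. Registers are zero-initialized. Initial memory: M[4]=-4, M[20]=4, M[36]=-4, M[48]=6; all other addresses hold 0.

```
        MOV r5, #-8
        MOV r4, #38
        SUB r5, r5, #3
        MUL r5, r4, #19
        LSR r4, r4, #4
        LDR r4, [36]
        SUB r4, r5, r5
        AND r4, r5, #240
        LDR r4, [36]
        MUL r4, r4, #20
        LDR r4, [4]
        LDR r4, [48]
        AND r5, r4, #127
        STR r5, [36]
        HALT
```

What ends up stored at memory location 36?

after MOV r5, #-8: r5=-8
after MOV r4, #38: r4=38
after SUB r5, r5, #3: r5=(-8)-3=-11
after MUL r5, r4, #19: r5=38*19=722
after LSR r4, r4, #4: r4=38>>4=2
after LDR r4, [36]: r4=M[36]=-4
after SUB r4, r5, r5: r4=722-722=0
after AND r4, r5, #240: r4=722&240=208
after LDR r4, [36]: r4=M[36]=-4
after MUL r4, r4, #20: r4=(-4)*20=-80
after LDR r4, [4]: r4=M[4]=-4
after LDR r4, [48]: r4=M[48]=6
after AND r5, r4, #127: r5=6&127=6
STR r5, [36] → M[36]=6
halt.

6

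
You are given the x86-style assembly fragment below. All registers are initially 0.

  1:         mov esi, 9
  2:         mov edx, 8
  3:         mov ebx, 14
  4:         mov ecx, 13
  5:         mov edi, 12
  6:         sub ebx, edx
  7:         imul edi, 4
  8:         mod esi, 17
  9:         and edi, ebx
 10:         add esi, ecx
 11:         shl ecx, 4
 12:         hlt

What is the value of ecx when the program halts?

mov esi, 9 → esi=9
mov edx, 8 → edx=8
mov ebx, 14 → ebx=14
mov ecx, 13 → ecx=13
mov edi, 12 → edi=12
sub ebx, edx → ebx=14-8=6
imul edi, 4 → edi=12*4=48
mod esi, 17 → esi=9%17=9
and edi, ebx → edi=48&6=0
add esi, ecx → esi=9+13=22
shl ecx, 4 → ecx=13<<4=208
halt.

208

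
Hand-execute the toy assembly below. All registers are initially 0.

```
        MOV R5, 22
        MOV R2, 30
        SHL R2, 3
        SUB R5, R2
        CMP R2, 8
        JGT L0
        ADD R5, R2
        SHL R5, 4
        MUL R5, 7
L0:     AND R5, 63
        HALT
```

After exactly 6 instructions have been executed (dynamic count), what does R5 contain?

MOV R5, 22 → R5=22
MOV R2, 30 → R2=30
SHL R2, 3 → R2=30<<3=240
SUB R5, R2 → R5=22-240=-218
CMP R2, 8  (cmp 240,8)
JGT L0: taken
After step 6: R5 = -218.

-218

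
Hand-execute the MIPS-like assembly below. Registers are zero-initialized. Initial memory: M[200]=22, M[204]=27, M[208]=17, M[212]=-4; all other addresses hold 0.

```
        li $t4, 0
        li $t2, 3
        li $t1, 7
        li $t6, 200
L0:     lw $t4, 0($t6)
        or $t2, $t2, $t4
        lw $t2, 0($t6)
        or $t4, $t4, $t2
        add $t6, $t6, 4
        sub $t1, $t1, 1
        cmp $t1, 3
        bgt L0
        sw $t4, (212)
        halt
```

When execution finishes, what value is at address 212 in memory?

-4

after li $t4, 0: $t4=0
after li $t2, 3: $t2=3
after li $t1, 7: $t1=7
after li $t6, 200: $t6=200
after lw $t4, 0($t6): $t4=M[200]=22
after or $t2, $t2, $t4: $t2=3|22=23
after lw $t2, 0($t6): $t2=M[200]=22
after or $t4, $t4, $t2: $t4=22|22=22
after add $t6, $t6, 4: $t6=200+4=204
after sub $t1, $t1, 1: $t1=7-1=6
cmp $t1, 3  (cmp 6,3)
bgt L0: taken
after lw $t4, 0($t6): $t4=M[204]=27
after or $t2, $t2, $t4: $t2=22|27=31
after lw $t2, 0($t6): $t2=M[204]=27
after or $t4, $t4, $t2: $t4=27|27=27
after add $t6, $t6, 4: $t6=204+4=208
after sub $t1, $t1, 1: $t1=6-1=5
cmp $t1, 3  (cmp 5,3)
bgt L0: taken
after lw $t4, 0($t6): $t4=M[208]=17
after or $t2, $t2, $t4: $t2=27|17=27
after lw $t2, 0($t6): $t2=M[208]=17
after or $t4, $t4, $t2: $t4=17|17=17
after add $t6, $t6, 4: $t6=208+4=212
after sub $t1, $t1, 1: $t1=5-1=4
cmp $t1, 3  (cmp 4,3)
bgt L0: taken
after lw $t4, 0($t6): $t4=M[212]=-4
after or $t2, $t2, $t4: $t2=17|(-4)=-3
after lw $t2, 0($t6): $t2=M[212]=-4
after or $t4, $t4, $t2: $t4=(-4)|(-4)=-4
after add $t6, $t6, 4: $t6=212+4=216
after sub $t1, $t1, 1: $t1=4-1=3
cmp $t1, 3  (cmp 3,3)
bgt L0: not taken
sw $t4, (212) → M[212]=-4
halt.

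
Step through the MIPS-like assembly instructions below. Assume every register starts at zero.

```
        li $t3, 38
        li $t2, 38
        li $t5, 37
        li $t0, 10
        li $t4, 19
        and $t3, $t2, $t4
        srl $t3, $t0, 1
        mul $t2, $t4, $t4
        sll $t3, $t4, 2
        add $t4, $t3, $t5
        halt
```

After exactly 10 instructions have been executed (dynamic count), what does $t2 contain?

361

$t3=38
$t2=38
$t5=37
$t0=10
$t4=19
$t3=38&19=2
$t3=10>>1=5
$t2=19*19=361
$t3=19<<2=76
$t4=76+37=113
After step 10: $t2 = 361.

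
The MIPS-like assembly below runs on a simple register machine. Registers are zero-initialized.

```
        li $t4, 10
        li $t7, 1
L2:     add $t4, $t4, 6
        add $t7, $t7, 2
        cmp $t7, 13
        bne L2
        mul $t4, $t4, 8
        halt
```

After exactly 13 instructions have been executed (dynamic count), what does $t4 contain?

28

after li $t4, 10: $t4=10
after li $t7, 1: $t7=1
after add $t4, $t4, 6: $t4=10+6=16
after add $t7, $t7, 2: $t7=1+2=3
cmp $t7, 13  (cmp 3,13)
bne L2: taken
after add $t4, $t4, 6: $t4=16+6=22
after add $t7, $t7, 2: $t7=3+2=5
cmp $t7, 13  (cmp 5,13)
bne L2: taken
after add $t4, $t4, 6: $t4=22+6=28
after add $t7, $t7, 2: $t7=5+2=7
cmp $t7, 13  (cmp 7,13)
After step 13: $t4 = 28.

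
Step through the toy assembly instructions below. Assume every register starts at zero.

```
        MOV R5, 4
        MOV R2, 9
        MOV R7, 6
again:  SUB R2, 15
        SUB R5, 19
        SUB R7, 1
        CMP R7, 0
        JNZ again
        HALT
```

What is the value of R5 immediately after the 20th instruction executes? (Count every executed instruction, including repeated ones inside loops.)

MOV R5, 4 → R5=4
MOV R2, 9 → R2=9
MOV R7, 6 → R7=6
SUB R2, 15 → R2=9-15=-6
SUB R5, 19 → R5=4-19=-15
SUB R7, 1 → R7=6-1=5
CMP R7, 0  (cmp 5,0)
JNZ again: taken
SUB R2, 15 → R2=(-6)-15=-21
SUB R5, 19 → R5=(-15)-19=-34
SUB R7, 1 → R7=5-1=4
CMP R7, 0  (cmp 4,0)
JNZ again: taken
SUB R2, 15 → R2=(-21)-15=-36
SUB R5, 19 → R5=(-34)-19=-53
SUB R7, 1 → R7=4-1=3
CMP R7, 0  (cmp 3,0)
JNZ again: taken
SUB R2, 15 → R2=(-36)-15=-51
SUB R5, 19 → R5=(-53)-19=-72
After step 20: R5 = -72.

-72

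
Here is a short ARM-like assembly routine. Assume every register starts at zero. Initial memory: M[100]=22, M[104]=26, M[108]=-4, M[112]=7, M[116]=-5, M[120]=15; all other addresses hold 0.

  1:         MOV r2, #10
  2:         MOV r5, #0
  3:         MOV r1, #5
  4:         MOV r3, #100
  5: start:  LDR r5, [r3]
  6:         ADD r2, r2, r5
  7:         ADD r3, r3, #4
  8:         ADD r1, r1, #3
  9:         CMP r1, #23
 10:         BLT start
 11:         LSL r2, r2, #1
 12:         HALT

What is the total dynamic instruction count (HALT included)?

42

MOV r2, #10 → r2=10
MOV r5, #0 → r5=0
MOV r1, #5 → r1=5
MOV r3, #100 → r3=100
LDR r5, [r3] → r5=M[100]=22
ADD r2, r2, r5 → r2=10+22=32
ADD r3, r3, #4 → r3=100+4=104
ADD r1, r1, #3 → r1=5+3=8
CMP r1, #23  (cmp 8,23)
BLT start: taken
LDR r5, [r3] → r5=M[104]=26
ADD r2, r2, r5 → r2=32+26=58
ADD r3, r3, #4 → r3=104+4=108
ADD r1, r1, #3 → r1=8+3=11
CMP r1, #23  (cmp 11,23)
BLT start: taken
LDR r5, [r3] → r5=M[108]=-4
ADD r2, r2, r5 → r2=58+(-4)=54
ADD r3, r3, #4 → r3=108+4=112
ADD r1, r1, #3 → r1=11+3=14
CMP r1, #23  (cmp 14,23)
BLT start: taken
LDR r5, [r3] → r5=M[112]=7
ADD r2, r2, r5 → r2=54+7=61
ADD r3, r3, #4 → r3=112+4=116
ADD r1, r1, #3 → r1=14+3=17
CMP r1, #23  (cmp 17,23)
BLT start: taken
LDR r5, [r3] → r5=M[116]=-5
ADD r2, r2, r5 → r2=61+(-5)=56
ADD r3, r3, #4 → r3=116+4=120
ADD r1, r1, #3 → r1=17+3=20
CMP r1, #23  (cmp 20,23)
BLT start: taken
LDR r5, [r3] → r5=M[120]=15
ADD r2, r2, r5 → r2=56+15=71
ADD r3, r3, #4 → r3=120+4=124
ADD r1, r1, #3 → r1=20+3=23
CMP r1, #23  (cmp 23,23)
BLT start: not taken
LSL r2, r2, #1 → r2=71<<1=142
halt.
Total executed instructions: 42.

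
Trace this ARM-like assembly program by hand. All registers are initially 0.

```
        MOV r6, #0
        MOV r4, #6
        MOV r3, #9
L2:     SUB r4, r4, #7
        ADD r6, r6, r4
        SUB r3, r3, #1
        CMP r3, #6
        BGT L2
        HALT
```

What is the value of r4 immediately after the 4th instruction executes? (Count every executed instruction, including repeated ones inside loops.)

MOV r6, #0 → r6=0
MOV r4, #6 → r4=6
MOV r3, #9 → r3=9
SUB r4, r4, #7 → r4=6-7=-1
After step 4: r4 = -1.

-1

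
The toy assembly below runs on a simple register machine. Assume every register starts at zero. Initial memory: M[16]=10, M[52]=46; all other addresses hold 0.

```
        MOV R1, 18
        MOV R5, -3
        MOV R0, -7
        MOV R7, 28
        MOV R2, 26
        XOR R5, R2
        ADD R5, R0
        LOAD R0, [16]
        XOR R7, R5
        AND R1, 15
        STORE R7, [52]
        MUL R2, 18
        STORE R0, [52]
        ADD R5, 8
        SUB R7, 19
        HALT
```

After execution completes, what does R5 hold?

MOV R1, 18 → R1=18
MOV R5, -3 → R5=-3
MOV R0, -7 → R0=-7
MOV R7, 28 → R7=28
MOV R2, 26 → R2=26
XOR R5, R2 → R5=(-3)^26=-25
ADD R5, R0 → R5=(-25)+(-7)=-32
LOAD R0, [16] → R0=M[16]=10
XOR R7, R5 → R7=28^(-32)=-4
AND R1, 15 → R1=18&15=2
STORE R7, [52] → M[52]=-4
MUL R2, 18 → R2=26*18=468
STORE R0, [52] → M[52]=10
ADD R5, 8 → R5=(-32)+8=-24
SUB R7, 19 → R7=(-4)-19=-23
halt.

-24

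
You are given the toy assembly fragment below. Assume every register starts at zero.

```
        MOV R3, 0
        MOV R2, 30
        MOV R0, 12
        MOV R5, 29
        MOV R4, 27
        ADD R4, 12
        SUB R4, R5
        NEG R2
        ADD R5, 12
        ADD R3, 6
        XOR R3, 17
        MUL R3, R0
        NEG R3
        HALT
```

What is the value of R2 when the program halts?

-30

MOV R3, 0 → R3=0
MOV R2, 30 → R2=30
MOV R0, 12 → R0=12
MOV R5, 29 → R5=29
MOV R4, 27 → R4=27
ADD R4, 12 → R4=27+12=39
SUB R4, R5 → R4=39-29=10
NEG R2 → R2=-(30)=-30
ADD R5, 12 → R5=29+12=41
ADD R3, 6 → R3=0+6=6
XOR R3, 17 → R3=6^17=23
MUL R3, R0 → R3=23*12=276
NEG R3 → R3=-(276)=-276
halt.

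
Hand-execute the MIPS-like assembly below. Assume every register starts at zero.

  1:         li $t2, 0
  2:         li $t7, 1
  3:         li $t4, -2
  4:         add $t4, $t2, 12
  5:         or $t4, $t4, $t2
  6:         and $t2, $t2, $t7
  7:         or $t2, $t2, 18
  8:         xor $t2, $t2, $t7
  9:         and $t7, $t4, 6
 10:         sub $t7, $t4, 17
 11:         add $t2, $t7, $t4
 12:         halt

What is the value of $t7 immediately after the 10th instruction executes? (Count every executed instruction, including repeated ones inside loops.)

-5

li $t2, 0 → $t2=0
li $t7, 1 → $t7=1
li $t4, -2 → $t4=-2
add $t4, $t2, 12 → $t4=0+12=12
or $t4, $t4, $t2 → $t4=12|0=12
and $t2, $t2, $t7 → $t2=0&1=0
or $t2, $t2, 18 → $t2=0|18=18
xor $t2, $t2, $t7 → $t2=18^1=19
and $t7, $t4, 6 → $t7=12&6=4
sub $t7, $t4, 17 → $t7=12-17=-5
After step 10: $t7 = -5.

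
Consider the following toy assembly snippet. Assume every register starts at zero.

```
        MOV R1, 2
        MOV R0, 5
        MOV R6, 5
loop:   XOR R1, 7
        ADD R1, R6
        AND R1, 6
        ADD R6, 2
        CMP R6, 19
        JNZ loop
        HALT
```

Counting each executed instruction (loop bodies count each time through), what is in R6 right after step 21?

MOV R1, 2 → R1=2
MOV R0, 5 → R0=5
MOV R6, 5 → R6=5
XOR R1, 7 → R1=2^7=5
ADD R1, R6 → R1=5+5=10
AND R1, 6 → R1=10&6=2
ADD R6, 2 → R6=5+2=7
CMP R6, 19  (cmp 7,19)
JNZ loop: taken
XOR R1, 7 → R1=2^7=5
ADD R1, R6 → R1=5+7=12
AND R1, 6 → R1=12&6=4
ADD R6, 2 → R6=7+2=9
CMP R6, 19  (cmp 9,19)
JNZ loop: taken
XOR R1, 7 → R1=4^7=3
ADD R1, R6 → R1=3+9=12
AND R1, 6 → R1=12&6=4
ADD R6, 2 → R6=9+2=11
CMP R6, 19  (cmp 11,19)
JNZ loop: taken
After step 21: R6 = 11.

11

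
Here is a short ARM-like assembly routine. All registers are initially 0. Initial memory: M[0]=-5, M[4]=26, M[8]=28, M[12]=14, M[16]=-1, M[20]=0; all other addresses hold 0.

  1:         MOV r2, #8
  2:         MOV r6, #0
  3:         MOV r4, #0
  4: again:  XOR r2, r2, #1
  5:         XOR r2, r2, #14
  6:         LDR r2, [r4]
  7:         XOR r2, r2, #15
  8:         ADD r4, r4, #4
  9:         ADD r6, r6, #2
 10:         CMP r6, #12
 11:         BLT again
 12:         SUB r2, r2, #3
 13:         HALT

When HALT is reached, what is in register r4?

after MOV r2, #8: r2=8
after MOV r6, #0: r6=0
after MOV r4, #0: r4=0
after XOR r2, r2, #1: r2=8^1=9
after XOR r2, r2, #14: r2=9^14=7
after LDR r2, [r4]: r2=M[0]=-5
after XOR r2, r2, #15: r2=(-5)^15=-12
after ADD r4, r4, #4: r4=0+4=4
after ADD r6, r6, #2: r6=0+2=2
CMP r6, #12  (cmp 2,12)
BLT again: taken
after XOR r2, r2, #1: r2=(-12)^1=-11
after XOR r2, r2, #14: r2=(-11)^14=-5
after LDR r2, [r4]: r2=M[4]=26
after XOR r2, r2, #15: r2=26^15=21
after ADD r4, r4, #4: r4=4+4=8
after ADD r6, r6, #2: r6=2+2=4
CMP r6, #12  (cmp 4,12)
BLT again: taken
after XOR r2, r2, #1: r2=21^1=20
after XOR r2, r2, #14: r2=20^14=26
after LDR r2, [r4]: r2=M[8]=28
after XOR r2, r2, #15: r2=28^15=19
after ADD r4, r4, #4: r4=8+4=12
after ADD r6, r6, #2: r6=4+2=6
CMP r6, #12  (cmp 6,12)
BLT again: taken
after XOR r2, r2, #1: r2=19^1=18
after XOR r2, r2, #14: r2=18^14=28
after LDR r2, [r4]: r2=M[12]=14
after XOR r2, r2, #15: r2=14^15=1
after ADD r4, r4, #4: r4=12+4=16
after ADD r6, r6, #2: r6=6+2=8
CMP r6, #12  (cmp 8,12)
BLT again: taken
after XOR r2, r2, #1: r2=1^1=0
after XOR r2, r2, #14: r2=0^14=14
after LDR r2, [r4]: r2=M[16]=-1
after XOR r2, r2, #15: r2=(-1)^15=-16
after ADD r4, r4, #4: r4=16+4=20
after ADD r6, r6, #2: r6=8+2=10
CMP r6, #12  (cmp 10,12)
BLT again: taken
after XOR r2, r2, #1: r2=(-16)^1=-15
after XOR r2, r2, #14: r2=(-15)^14=-1
after LDR r2, [r4]: r2=M[20]=0
after XOR r2, r2, #15: r2=0^15=15
after ADD r4, r4, #4: r4=20+4=24
after ADD r6, r6, #2: r6=10+2=12
CMP r6, #12  (cmp 12,12)
BLT again: not taken
after SUB r2, r2, #3: r2=15-3=12
halt.

24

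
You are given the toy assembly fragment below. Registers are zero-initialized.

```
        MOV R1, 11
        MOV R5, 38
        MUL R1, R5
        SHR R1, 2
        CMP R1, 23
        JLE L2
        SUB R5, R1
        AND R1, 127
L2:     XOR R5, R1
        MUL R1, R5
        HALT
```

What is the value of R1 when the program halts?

-4368

after MOV R1, 11: R1=11
after MOV R5, 38: R5=38
after MUL R1, R5: R1=11*38=418
after SHR R1, 2: R1=418>>2=104
CMP R1, 23  (cmp 104,23)
JLE L2: not taken
after SUB R5, R1: R5=38-104=-66
after AND R1, 127: R1=104&127=104
after XOR R5, R1: R5=(-66)^104=-42
after MUL R1, R5: R1=104*(-42)=-4368
halt.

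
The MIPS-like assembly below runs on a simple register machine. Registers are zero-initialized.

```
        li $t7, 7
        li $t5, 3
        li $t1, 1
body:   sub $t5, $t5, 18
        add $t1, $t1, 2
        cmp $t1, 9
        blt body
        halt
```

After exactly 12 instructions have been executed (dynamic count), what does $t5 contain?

-51

after li $t7, 7: $t7=7
after li $t5, 3: $t5=3
after li $t1, 1: $t1=1
after sub $t5, $t5, 18: $t5=3-18=-15
after add $t1, $t1, 2: $t1=1+2=3
cmp $t1, 9  (cmp 3,9)
blt body: taken
after sub $t5, $t5, 18: $t5=(-15)-18=-33
after add $t1, $t1, 2: $t1=3+2=5
cmp $t1, 9  (cmp 5,9)
blt body: taken
after sub $t5, $t5, 18: $t5=(-33)-18=-51
After step 12: $t5 = -51.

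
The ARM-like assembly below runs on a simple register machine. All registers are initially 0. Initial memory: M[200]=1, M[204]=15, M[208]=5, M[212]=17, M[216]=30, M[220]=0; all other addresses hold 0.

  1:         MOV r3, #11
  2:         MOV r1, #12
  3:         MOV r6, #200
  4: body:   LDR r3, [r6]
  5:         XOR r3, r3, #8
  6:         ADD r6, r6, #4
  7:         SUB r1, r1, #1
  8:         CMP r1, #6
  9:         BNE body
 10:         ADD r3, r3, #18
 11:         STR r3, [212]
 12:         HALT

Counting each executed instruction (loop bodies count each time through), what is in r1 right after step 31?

7

MOV r3, #11 → r3=11
MOV r1, #12 → r1=12
MOV r6, #200 → r6=200
LDR r3, [r6] → r3=M[200]=1
XOR r3, r3, #8 → r3=1^8=9
ADD r6, r6, #4 → r6=200+4=204
SUB r1, r1, #1 → r1=12-1=11
CMP r1, #6  (cmp 11,6)
BNE body: taken
LDR r3, [r6] → r3=M[204]=15
XOR r3, r3, #8 → r3=15^8=7
ADD r6, r6, #4 → r6=204+4=208
SUB r1, r1, #1 → r1=11-1=10
CMP r1, #6  (cmp 10,6)
BNE body: taken
LDR r3, [r6] → r3=M[208]=5
XOR r3, r3, #8 → r3=5^8=13
ADD r6, r6, #4 → r6=208+4=212
SUB r1, r1, #1 → r1=10-1=9
CMP r1, #6  (cmp 9,6)
BNE body: taken
LDR r3, [r6] → r3=M[212]=17
XOR r3, r3, #8 → r3=17^8=25
ADD r6, r6, #4 → r6=212+4=216
SUB r1, r1, #1 → r1=9-1=8
CMP r1, #6  (cmp 8,6)
BNE body: taken
LDR r3, [r6] → r3=M[216]=30
XOR r3, r3, #8 → r3=30^8=22
ADD r6, r6, #4 → r6=216+4=220
SUB r1, r1, #1 → r1=8-1=7
After step 31: r1 = 7.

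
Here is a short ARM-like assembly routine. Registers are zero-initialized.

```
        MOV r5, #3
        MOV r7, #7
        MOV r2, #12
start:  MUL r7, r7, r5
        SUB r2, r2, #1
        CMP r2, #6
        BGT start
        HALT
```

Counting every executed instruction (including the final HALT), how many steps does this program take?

28

r5=3
r7=7
r2=12
r7=7*3=21
r2=12-1=11
CMP r2, #6  (cmp 11,6)
BGT start: taken
r7=21*3=63
r2=11-1=10
CMP r2, #6  (cmp 10,6)
BGT start: taken
r7=63*3=189
r2=10-1=9
CMP r2, #6  (cmp 9,6)
BGT start: taken
r7=189*3=567
r2=9-1=8
CMP r2, #6  (cmp 8,6)
BGT start: taken
r7=567*3=1701
r2=8-1=7
CMP r2, #6  (cmp 7,6)
BGT start: taken
r7=1701*3=5103
r2=7-1=6
CMP r2, #6  (cmp 6,6)
BGT start: not taken
halt.
Total executed instructions: 28.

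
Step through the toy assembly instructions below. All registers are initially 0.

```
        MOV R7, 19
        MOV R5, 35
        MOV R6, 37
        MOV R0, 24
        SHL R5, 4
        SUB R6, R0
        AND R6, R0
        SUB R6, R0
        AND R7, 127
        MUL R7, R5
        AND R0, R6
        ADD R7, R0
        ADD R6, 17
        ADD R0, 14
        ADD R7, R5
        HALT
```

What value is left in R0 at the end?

MOV R7, 19 → R7=19
MOV R5, 35 → R5=35
MOV R6, 37 → R6=37
MOV R0, 24 → R0=24
SHL R5, 4 → R5=35<<4=560
SUB R6, R0 → R6=37-24=13
AND R6, R0 → R6=13&24=8
SUB R6, R0 → R6=8-24=-16
AND R7, 127 → R7=19&127=19
MUL R7, R5 → R7=19*560=10640
AND R0, R6 → R0=24&(-16)=16
ADD R7, R0 → R7=10640+16=10656
ADD R6, 17 → R6=(-16)+17=1
ADD R0, 14 → R0=16+14=30
ADD R7, R5 → R7=10656+560=11216
halt.

30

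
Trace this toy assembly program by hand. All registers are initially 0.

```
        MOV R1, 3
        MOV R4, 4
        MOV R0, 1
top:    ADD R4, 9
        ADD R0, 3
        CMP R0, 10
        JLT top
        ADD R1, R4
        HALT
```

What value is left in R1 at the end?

after MOV R1, 3: R1=3
after MOV R4, 4: R4=4
after MOV R0, 1: R0=1
after ADD R4, 9: R4=4+9=13
after ADD R0, 3: R0=1+3=4
CMP R0, 10  (cmp 4,10)
JLT top: taken
after ADD R4, 9: R4=13+9=22
after ADD R0, 3: R0=4+3=7
CMP R0, 10  (cmp 7,10)
JLT top: taken
after ADD R4, 9: R4=22+9=31
after ADD R0, 3: R0=7+3=10
CMP R0, 10  (cmp 10,10)
JLT top: not taken
after ADD R1, R4: R1=3+31=34
halt.

34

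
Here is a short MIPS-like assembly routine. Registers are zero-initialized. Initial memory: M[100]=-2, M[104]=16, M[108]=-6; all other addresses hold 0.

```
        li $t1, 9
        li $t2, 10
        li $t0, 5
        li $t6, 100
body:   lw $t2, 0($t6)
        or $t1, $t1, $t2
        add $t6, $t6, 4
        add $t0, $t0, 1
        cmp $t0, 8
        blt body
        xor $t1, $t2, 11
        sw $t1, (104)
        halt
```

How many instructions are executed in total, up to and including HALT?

25

li $t1, 9 → $t1=9
li $t2, 10 → $t2=10
li $t0, 5 → $t0=5
li $t6, 100 → $t6=100
lw $t2, 0($t6) → $t2=M[100]=-2
or $t1, $t1, $t2 → $t1=9|(-2)=-1
add $t6, $t6, 4 → $t6=100+4=104
add $t0, $t0, 1 → $t0=5+1=6
cmp $t0, 8  (cmp 6,8)
blt body: taken
lw $t2, 0($t6) → $t2=M[104]=16
or $t1, $t1, $t2 → $t1=(-1)|16=-1
add $t6, $t6, 4 → $t6=104+4=108
add $t0, $t0, 1 → $t0=6+1=7
cmp $t0, 8  (cmp 7,8)
blt body: taken
lw $t2, 0($t6) → $t2=M[108]=-6
or $t1, $t1, $t2 → $t1=(-1)|(-6)=-1
add $t6, $t6, 4 → $t6=108+4=112
add $t0, $t0, 1 → $t0=7+1=8
cmp $t0, 8  (cmp 8,8)
blt body: not taken
xor $t1, $t2, 11 → $t1=(-6)^11=-15
sw $t1, (104) → M[104]=-15
halt.
Total executed instructions: 25.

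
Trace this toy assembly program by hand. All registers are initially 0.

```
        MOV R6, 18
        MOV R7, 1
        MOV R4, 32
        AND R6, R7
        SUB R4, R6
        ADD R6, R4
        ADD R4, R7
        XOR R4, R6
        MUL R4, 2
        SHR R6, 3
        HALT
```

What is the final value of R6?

R6=18
R7=1
R4=32
R6=18&1=0
R4=32-0=32
R6=0+32=32
R4=32+1=33
R4=33^32=1
R4=1*2=2
R6=32>>3=4
halt.

4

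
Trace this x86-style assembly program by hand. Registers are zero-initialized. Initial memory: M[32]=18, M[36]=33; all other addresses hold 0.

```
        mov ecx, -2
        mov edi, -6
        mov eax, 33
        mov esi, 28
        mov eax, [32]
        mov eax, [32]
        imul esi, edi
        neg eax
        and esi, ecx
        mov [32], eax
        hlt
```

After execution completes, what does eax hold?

-18

ecx=-2
edi=-6
eax=33
esi=28
eax=M[32]=18
eax=M[32]=18
esi=28*(-6)=-168
eax=-(18)=-18
esi=(-168)&(-2)=-168
mov [32], eax → M[32]=-18
halt.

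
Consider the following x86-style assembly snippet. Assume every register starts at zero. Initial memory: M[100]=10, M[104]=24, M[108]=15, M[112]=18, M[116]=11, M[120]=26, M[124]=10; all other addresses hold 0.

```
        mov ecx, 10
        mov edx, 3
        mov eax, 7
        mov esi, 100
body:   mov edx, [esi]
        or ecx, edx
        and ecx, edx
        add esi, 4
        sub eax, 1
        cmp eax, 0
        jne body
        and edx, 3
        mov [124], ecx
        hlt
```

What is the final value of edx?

2

ecx=10
edx=3
eax=7
esi=100
edx=M[100]=10
ecx=10|10=10
ecx=10&10=10
esi=100+4=104
eax=7-1=6
cmp eax, 0  (cmp 6,0)
jne body: taken
edx=M[104]=24
ecx=10|24=26
ecx=26&24=24
esi=104+4=108
eax=6-1=5
cmp eax, 0  (cmp 5,0)
jne body: taken
edx=M[108]=15
ecx=24|15=31
ecx=31&15=15
esi=108+4=112
eax=5-1=4
cmp eax, 0  (cmp 4,0)
jne body: taken
edx=M[112]=18
ecx=15|18=31
ecx=31&18=18
esi=112+4=116
eax=4-1=3
cmp eax, 0  (cmp 3,0)
jne body: taken
edx=M[116]=11
ecx=18|11=27
ecx=27&11=11
esi=116+4=120
eax=3-1=2
cmp eax, 0  (cmp 2,0)
jne body: taken
edx=M[120]=26
ecx=11|26=27
ecx=27&26=26
esi=120+4=124
eax=2-1=1
cmp eax, 0  (cmp 1,0)
jne body: taken
edx=M[124]=10
ecx=26|10=26
ecx=26&10=10
esi=124+4=128
eax=1-1=0
cmp eax, 0  (cmp 0,0)
jne body: not taken
edx=10&3=2
mov [124], ecx → M[124]=10
halt.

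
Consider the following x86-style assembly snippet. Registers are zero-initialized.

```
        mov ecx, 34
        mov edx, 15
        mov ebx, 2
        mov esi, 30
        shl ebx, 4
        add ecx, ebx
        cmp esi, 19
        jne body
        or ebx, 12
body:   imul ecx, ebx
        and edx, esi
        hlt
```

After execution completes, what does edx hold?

14

mov ecx, 34 → ecx=34
mov edx, 15 → edx=15
mov ebx, 2 → ebx=2
mov esi, 30 → esi=30
shl ebx, 4 → ebx=2<<4=32
add ecx, ebx → ecx=34+32=66
cmp esi, 19  (cmp 30,19)
jne body: taken
imul ecx, ebx → ecx=66*32=2112
and edx, esi → edx=15&30=14
halt.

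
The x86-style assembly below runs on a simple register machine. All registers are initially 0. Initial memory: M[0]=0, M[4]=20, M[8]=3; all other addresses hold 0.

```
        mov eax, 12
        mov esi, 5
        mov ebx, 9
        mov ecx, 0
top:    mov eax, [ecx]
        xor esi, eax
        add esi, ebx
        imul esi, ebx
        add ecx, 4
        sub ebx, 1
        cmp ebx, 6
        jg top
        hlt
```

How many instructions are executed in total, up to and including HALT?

after mov eax, 12: eax=12
after mov esi, 5: esi=5
after mov ebx, 9: ebx=9
after mov ecx, 0: ecx=0
after mov eax, [ecx]: eax=M[0]=0
after xor esi, eax: esi=5^0=5
after add esi, ebx: esi=5+9=14
after imul esi, ebx: esi=14*9=126
after add ecx, 4: ecx=0+4=4
after sub ebx, 1: ebx=9-1=8
cmp ebx, 6  (cmp 8,6)
jg top: taken
after mov eax, [ecx]: eax=M[4]=20
after xor esi, eax: esi=126^20=106
after add esi, ebx: esi=106+8=114
after imul esi, ebx: esi=114*8=912
after add ecx, 4: ecx=4+4=8
after sub ebx, 1: ebx=8-1=7
cmp ebx, 6  (cmp 7,6)
jg top: taken
after mov eax, [ecx]: eax=M[8]=3
after xor esi, eax: esi=912^3=915
after add esi, ebx: esi=915+7=922
after imul esi, ebx: esi=922*7=6454
after add ecx, 4: ecx=8+4=12
after sub ebx, 1: ebx=7-1=6
cmp ebx, 6  (cmp 6,6)
jg top: not taken
halt.
Total executed instructions: 29.

29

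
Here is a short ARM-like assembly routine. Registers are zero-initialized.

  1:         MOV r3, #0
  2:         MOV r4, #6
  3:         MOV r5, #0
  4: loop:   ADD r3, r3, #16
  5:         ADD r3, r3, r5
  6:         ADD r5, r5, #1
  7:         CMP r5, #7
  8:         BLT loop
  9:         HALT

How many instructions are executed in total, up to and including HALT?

r3=0
r4=6
r5=0
r3=0+16=16
r3=16+0=16
r5=0+1=1
CMP r5, #7  (cmp 1,7)
BLT loop: taken
r3=16+16=32
r3=32+1=33
r5=1+1=2
CMP r5, #7  (cmp 2,7)
BLT loop: taken
r3=33+16=49
r3=49+2=51
r5=2+1=3
CMP r5, #7  (cmp 3,7)
BLT loop: taken
r3=51+16=67
r3=67+3=70
r5=3+1=4
CMP r5, #7  (cmp 4,7)
BLT loop: taken
r3=70+16=86
r3=86+4=90
r5=4+1=5
CMP r5, #7  (cmp 5,7)
BLT loop: taken
r3=90+16=106
r3=106+5=111
r5=5+1=6
CMP r5, #7  (cmp 6,7)
BLT loop: taken
r3=111+16=127
r3=127+6=133
r5=6+1=7
CMP r5, #7  (cmp 7,7)
BLT loop: not taken
halt.
Total executed instructions: 39.

39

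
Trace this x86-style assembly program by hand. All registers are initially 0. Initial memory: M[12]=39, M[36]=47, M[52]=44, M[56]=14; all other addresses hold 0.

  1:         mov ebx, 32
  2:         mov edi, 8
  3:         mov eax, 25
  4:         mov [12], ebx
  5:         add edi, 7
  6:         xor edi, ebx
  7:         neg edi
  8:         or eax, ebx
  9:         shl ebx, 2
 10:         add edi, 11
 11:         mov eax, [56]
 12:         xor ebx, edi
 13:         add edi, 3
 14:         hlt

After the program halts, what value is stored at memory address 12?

32

after mov ebx, 32: ebx=32
after mov edi, 8: edi=8
after mov eax, 25: eax=25
mov [12], ebx → M[12]=32
after add edi, 7: edi=8+7=15
after xor edi, ebx: edi=15^32=47
after neg edi: edi=-(47)=-47
after or eax, ebx: eax=25|32=57
after shl ebx, 2: ebx=32<<2=128
after add edi, 11: edi=(-47)+11=-36
after mov eax, [56]: eax=M[56]=14
after xor ebx, edi: ebx=128^(-36)=-164
after add edi, 3: edi=(-36)+3=-33
halt.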